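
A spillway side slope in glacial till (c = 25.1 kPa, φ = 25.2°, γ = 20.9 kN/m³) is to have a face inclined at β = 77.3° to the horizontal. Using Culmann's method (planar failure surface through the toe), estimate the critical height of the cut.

H_c = 10.99 m

Culmann's analysis gives the critical failure plane at α_cr = (β + φ)/2 = (77.3 + 25.2)/2 = 51.2°, and the critical height
H_c = (4c/γ) · sinβ cosφ / [1 − cos(β − φ)]
    = (4·25.1/20.9) · sin77.3°·cos25.2° / [1 − cos(52.1°)]
    = 4.804 · 0.9755·0.9048 / [1 − 0.6143]
    = 4.804 · 0.8827 / 0.3857
    = 10.99 m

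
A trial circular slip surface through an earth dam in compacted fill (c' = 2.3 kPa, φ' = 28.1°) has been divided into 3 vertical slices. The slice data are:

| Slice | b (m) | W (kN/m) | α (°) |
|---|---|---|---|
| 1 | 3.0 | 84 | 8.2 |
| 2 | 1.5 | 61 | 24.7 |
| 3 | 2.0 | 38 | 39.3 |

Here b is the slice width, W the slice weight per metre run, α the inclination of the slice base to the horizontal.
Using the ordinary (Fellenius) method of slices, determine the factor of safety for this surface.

Ordinary method of slices: FS = Σ[c'·Δl_i + (W_i cosα_i)·tanφ'] / Σ W_i sinα_i, with Δl_i = b_i / cosα_i.
Slice 1: Δl = 3.0/cos8.2° = 3.031 m; N'_1 = 84·cos8.2° = 83.1; c'Δl = 6.97; W sinα = 12.0
Slice 2: Δl = 1.5/cos24.7° = 1.651 m; N'_2 = 61·cos24.7° = 55.4; c'Δl = 3.80; W sinα = 25.5
Slice 3: Δl = 2.0/cos39.3° = 2.585 m; N'_3 = 38·cos39.3° = 29.4; c'Δl = 5.94; W sinα = 24.1
Σc'Δl = 16.7 kN/m; ΣN' = 168.0 kN/m; ΣW sinα = 61.5 kN/m
Resisting = 16.7 + 168.0·tan28.1° = 16.7 + 89.7 = 106.4 kN/m
FS = 106.4 / 61.5 = 1.729

FS = 1.73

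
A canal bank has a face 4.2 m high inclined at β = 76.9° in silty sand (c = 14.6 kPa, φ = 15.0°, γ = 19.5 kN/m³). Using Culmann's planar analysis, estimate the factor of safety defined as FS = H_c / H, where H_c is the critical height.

FS = 1.27

H_c = (4c/γ) · sinβ cosφ / [1 − cos(β − φ)]
    = (4·14.6/19.5) · sin76.9°·cos15.0° / [1 − cos61.9°]
    = 2.995 · 0.9408 / 0.5290 = 5.33 m
FS = H_c / H = 5.33 / 4.2 = 1.268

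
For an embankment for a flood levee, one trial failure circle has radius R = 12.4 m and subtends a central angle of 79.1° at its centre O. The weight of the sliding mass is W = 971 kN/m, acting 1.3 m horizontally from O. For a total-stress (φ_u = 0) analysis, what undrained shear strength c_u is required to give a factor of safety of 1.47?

c_u = 8.7 kPa

FS = c_u·L_a·R / (W·d), so c_u = FS·W·d / (L_a·R).
Arc length L_a = R·θ = 12.4·(79.1°·π/180) = 12.4·1.3806 = 17.12 m
c_u = 1.47·971·1.3 / (17.12·12.4) = 1855.6 / 212.27 = 8.74 kPa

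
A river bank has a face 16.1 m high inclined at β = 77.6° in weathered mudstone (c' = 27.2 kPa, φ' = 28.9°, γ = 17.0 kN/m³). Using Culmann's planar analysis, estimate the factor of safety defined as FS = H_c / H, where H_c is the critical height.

H_c = (4c'/γ) · sinβ cosφ' / [1 − cos(β − φ')]
    = (4·27.2/17.0) · sin77.6°·cos28.9° / [1 − cos48.7°]
    = 6.400 · 0.8550 / 0.3400 = 16.09 m
FS = H_c / H = 16.09 / 16.1 = 1.000

FS = 1.00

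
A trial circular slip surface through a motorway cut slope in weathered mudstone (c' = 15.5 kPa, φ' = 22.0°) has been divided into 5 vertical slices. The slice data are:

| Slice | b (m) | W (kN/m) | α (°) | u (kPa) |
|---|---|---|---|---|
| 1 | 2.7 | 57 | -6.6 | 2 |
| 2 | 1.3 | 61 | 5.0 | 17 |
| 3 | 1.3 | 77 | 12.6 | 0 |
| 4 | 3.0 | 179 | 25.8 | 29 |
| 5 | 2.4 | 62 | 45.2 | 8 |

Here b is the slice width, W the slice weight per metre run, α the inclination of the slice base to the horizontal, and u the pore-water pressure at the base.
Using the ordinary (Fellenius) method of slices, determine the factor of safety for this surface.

Ordinary method of slices: FS = Σ[c'·Δl_i + (W_i cosα_i − u_i·Δl_i)·tanφ'] / Σ W_i sinα_i, with Δl_i = b_i / cosα_i.
Slice 1: Δl = 2.7/cos(-6.6°) = 2.718 m; N'_1 = 57·cos(-6.6°) − 2·2.718 = 51.2; c'Δl = 42.13; W sinα = -6.6
Slice 2: Δl = 1.3/cos5.0° = 1.305 m; N'_2 = 61·cos5.0° − 17·1.305 = 38.6; c'Δl = 20.23; W sinα = 5.3
Slice 3: Δl = 1.3/cos12.6° = 1.332 m; N'_3 = 77·cos12.6° − 0·1.332 = 75.1; c'Δl = 20.65; W sinα = 16.8
Slice 4: Δl = 3.0/cos25.8° = 3.332 m; N'_4 = 179·cos25.8° − 29·3.332 = 64.5; c'Δl = 51.65; W sinα = 77.9
Slice 5: Δl = 2.4/cos45.2° = 3.406 m; N'_5 = 62·cos45.2° − 8·3.406 = 16.4; c'Δl = 52.79; W sinα = 44.0
Σc'Δl = 187.4 kN/m; ΣN' = 245.9 kN/m; ΣW sinα = 137.5 kN/m
Resisting = 187.4 + 245.9·tan22.0° = 187.4 + 99.3 = 286.8 kN/m
FS = 286.8 / 137.5 = 2.086

FS = 2.09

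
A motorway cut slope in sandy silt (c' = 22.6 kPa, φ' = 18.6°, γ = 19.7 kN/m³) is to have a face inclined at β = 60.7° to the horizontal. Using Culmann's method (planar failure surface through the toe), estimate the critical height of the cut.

H_c = 14.70 m

Culmann's analysis gives the critical failure plane at α_cr = (β + φ')/2 = (60.7 + 18.6)/2 = 39.7°, and the critical height
H_c = (4c'/γ) · sinβ cosφ' / [1 − cos(β − φ')]
    = (4·22.6/19.7) · sin60.7°·cos18.6° / [1 − cos(42.1°)]
    = 4.589 · 0.8721·0.9478 / [1 − 0.7420]
    = 4.589 · 0.8265 / 0.2580
    = 14.70 m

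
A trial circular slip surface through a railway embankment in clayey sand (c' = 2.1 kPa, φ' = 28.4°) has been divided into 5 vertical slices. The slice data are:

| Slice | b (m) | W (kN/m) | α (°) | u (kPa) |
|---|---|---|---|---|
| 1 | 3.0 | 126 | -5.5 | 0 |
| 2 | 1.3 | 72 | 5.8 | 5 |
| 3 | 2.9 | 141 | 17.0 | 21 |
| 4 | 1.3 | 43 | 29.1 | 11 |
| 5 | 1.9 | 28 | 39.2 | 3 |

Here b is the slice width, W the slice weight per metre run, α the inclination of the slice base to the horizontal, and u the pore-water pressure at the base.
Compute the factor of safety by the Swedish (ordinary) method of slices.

FS = 2.46

Ordinary method of slices: FS = Σ[c'·Δl_i + (W_i cosα_i − u_i·Δl_i)·tanφ'] / Σ W_i sinα_i, with Δl_i = b_i / cosα_i.
Slice 1: Δl = 3.0/cos(-5.5°) = 3.014 m; N'_1 = 126·cos(-5.5°) − 0·3.014 = 125.4; c'Δl = 6.33; W sinα = -12.1
Slice 2: Δl = 1.3/cos5.8° = 1.307 m; N'_2 = 72·cos5.8° − 5·1.307 = 65.1; c'Δl = 2.74; W sinα = 7.3
Slice 3: Δl = 2.9/cos17.0° = 3.033 m; N'_3 = 141·cos17.0° − 21·3.033 = 71.2; c'Δl = 6.37; W sinα = 41.2
Slice 4: Δl = 1.3/cos29.1° = 1.488 m; N'_4 = 43·cos29.1° − 11·1.488 = 21.2; c'Δl = 3.12; W sinα = 20.9
Slice 5: Δl = 1.9/cos39.2° = 2.452 m; N'_5 = 28·cos39.2° − 3·2.452 = 14.3; c'Δl = 5.15; W sinα = 17.7
Σc'Δl = 23.7 kN/m; ΣN' = 297.2 kN/m; ΣW sinα = 75.0 kN/m
Resisting = 23.7 + 297.2·tan28.4° = 23.7 + 160.7 = 184.4 kN/m
FS = 184.4 / 75.0 = 2.458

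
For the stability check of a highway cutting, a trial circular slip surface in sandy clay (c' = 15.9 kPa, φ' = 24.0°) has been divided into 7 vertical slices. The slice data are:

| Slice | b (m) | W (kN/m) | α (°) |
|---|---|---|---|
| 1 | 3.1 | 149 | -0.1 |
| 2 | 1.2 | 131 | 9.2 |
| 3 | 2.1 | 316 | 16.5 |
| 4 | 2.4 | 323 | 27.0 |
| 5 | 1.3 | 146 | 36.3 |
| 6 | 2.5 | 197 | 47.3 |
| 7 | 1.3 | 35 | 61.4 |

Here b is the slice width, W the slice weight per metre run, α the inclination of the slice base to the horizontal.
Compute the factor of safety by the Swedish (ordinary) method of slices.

Ordinary method of slices: FS = Σ[c'·Δl_i + (W_i cosα_i)·tanφ'] / Σ W_i sinα_i, with Δl_i = b_i / cosα_i.
Slice 1: Δl = 3.1/cos(-0.1°) = 3.100 m; N'_1 = 149·cos(-0.1°) = 149.0; c'Δl = 49.29; W sinα = -0.3
Slice 2: Δl = 1.2/cos9.2° = 1.216 m; N'_2 = 131·cos9.2° = 129.3; c'Δl = 19.33; W sinα = 20.9
Slice 3: Δl = 2.1/cos16.5° = 2.190 m; N'_3 = 316·cos16.5° = 303.0; c'Δl = 34.82; W sinα = 89.7
Slice 4: Δl = 2.4/cos27.0° = 2.694 m; N'_4 = 323·cos27.0° = 287.8; c'Δl = 42.83; W sinα = 146.6
Slice 5: Δl = 1.3/cos36.3° = 1.613 m; N'_5 = 146·cos36.3° = 117.7; c'Δl = 25.65; W sinα = 86.4
Slice 6: Δl = 2.5/cos47.3° = 3.686 m; N'_6 = 197·cos47.3° = 133.6; c'Δl = 58.61; W sinα = 144.8
Slice 7: Δl = 1.3/cos61.4° = 2.716 m; N'_7 = 35·cos61.4° = 16.8; c'Δl = 43.18; W sinα = 30.7
Σc'Δl = 273.7 kN/m; ΣN' = 1137.1 kN/m; ΣW sinα = 519.0 kN/m
Resisting = 273.7 + 1137.1·tan24.0° = 273.7 + 506.3 = 780.0 kN/m
FS = 780.0 / 519.0 = 1.503

FS = 1.50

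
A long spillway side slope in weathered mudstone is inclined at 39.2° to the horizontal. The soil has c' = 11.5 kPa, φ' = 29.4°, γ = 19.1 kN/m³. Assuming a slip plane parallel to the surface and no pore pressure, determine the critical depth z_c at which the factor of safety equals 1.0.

Setting FS = 1.00 in FS = [c' + γz cos²β tanφ'] / [γz sinβ cosβ] and solving for z:
z = c' / [γ cosβ (FS·sinβ − cosβ·tanφ')]
  = 11.5 / [19.1·cos39.2°·(1.00·sin39.2° − cos39.2°·tan29.4°)]
  = 11.5 / [19.1·0.7749·(1.00·0.6320 − 0.7749·0.5635)]
  = 11.5 / 2.8918 = 3.977 m

z_c = 3.98 m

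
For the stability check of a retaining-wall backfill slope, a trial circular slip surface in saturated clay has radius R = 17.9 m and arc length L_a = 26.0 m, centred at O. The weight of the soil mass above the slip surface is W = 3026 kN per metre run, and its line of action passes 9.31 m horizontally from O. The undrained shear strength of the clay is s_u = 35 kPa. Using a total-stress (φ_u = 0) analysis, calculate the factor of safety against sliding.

Taking moments about the centre O, the resisting moment is provided by the undrained shear strength acting along the arc:
M_R = s_u·L_a·R = 35·26.00·17.9 = 16289.0 kN·m/m
M_D = W·d = 3026·9.31 = 28172.1 kN·m/m
FS = M_R / M_D = 16289.0 / 28172.1 = 0.578

FS = 0.58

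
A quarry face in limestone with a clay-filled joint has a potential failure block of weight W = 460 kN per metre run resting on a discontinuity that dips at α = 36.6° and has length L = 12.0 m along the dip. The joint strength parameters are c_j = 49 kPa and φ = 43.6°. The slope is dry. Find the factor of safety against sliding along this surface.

FS = 3.43

Resolving the block weight along and normal to the plane and applying the Mohr–Coulomb strength on the joint:
N' = W cosα = 460·cos36.6° = 369.3 kN/m
Driving force T = W sinα = 460·sin36.6° = 274.3 kN/m
Resisting force R = c_j·L + N'·tanφ = 49·12.0 + 369.3·tan43.6° = 588.0 + 351.7 = 939.7 kN/m
FS = R / T = 939.7 / 274.3 = 3.426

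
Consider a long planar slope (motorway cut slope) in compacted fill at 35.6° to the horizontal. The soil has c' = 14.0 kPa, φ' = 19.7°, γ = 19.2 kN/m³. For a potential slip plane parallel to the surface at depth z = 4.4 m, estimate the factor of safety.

FS = 0.85

For an infinite slope with a slip plane parallel to the surface (no pore pressure): FS = [c' + γz cos²β tanφ'] / [γz sinβ cosβ].
γz = 19.2·4.4 = 84.48 kN/m²
Numerator = 14.0 + 84.48·cos²35.6°·tan19.7° = 14.0 + 84.48·0.6611·0.3581 = 33.998 kPa
Denominator = 84.48·sin35.6°·cos35.6° = 84.48·0.5821·0.8131 = 39.986 kPa
FS = 33.998 / 39.986 = 0.850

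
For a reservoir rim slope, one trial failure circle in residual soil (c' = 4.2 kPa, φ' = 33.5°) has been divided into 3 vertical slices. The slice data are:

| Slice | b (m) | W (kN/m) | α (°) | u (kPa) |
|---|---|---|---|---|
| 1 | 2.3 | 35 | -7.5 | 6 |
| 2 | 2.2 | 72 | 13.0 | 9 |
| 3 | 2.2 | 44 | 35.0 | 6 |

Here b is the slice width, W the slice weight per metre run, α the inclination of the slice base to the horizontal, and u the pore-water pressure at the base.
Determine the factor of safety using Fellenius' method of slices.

Ordinary method of slices: FS = Σ[c'·Δl_i + (W_i cosα_i − u_i·Δl_i)·tanφ'] / Σ W_i sinα_i, with Δl_i = b_i / cosα_i.
Slice 1: Δl = 2.3/cos(-7.5°) = 2.320 m; N'_1 = 35·cos(-7.5°) − 6·2.320 = 20.8; c'Δl = 9.74; W sinα = -4.6
Slice 2: Δl = 2.2/cos13.0° = 2.258 m; N'_2 = 72·cos13.0° − 9·2.258 = 49.8; c'Δl = 9.48; W sinα = 16.2
Slice 3: Δl = 2.2/cos35.0° = 2.686 m; N'_3 = 44·cos35.0° − 6·2.686 = 19.9; c'Δl = 11.28; W sinα = 25.2
Σc'Δl = 30.5 kN/m; ΣN' = 90.5 kN/m; ΣW sinα = 36.9 kN/m
Resisting = 30.5 + 90.5·tan33.5° = 30.5 + 59.9 = 90.4 kN/m
FS = 90.4 / 36.9 = 2.453

FS = 2.45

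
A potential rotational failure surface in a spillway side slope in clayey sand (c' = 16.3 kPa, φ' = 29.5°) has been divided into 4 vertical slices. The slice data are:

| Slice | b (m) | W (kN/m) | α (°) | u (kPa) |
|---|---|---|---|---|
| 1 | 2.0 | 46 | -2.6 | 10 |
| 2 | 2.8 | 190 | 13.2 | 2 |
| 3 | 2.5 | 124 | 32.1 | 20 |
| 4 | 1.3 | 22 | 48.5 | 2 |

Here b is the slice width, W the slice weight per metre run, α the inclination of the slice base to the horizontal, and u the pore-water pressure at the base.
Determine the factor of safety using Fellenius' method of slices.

FS = 2.49

Ordinary method of slices: FS = Σ[c'·Δl_i + (W_i cosα_i − u_i·Δl_i)·tanφ'] / Σ W_i sinα_i, with Δl_i = b_i / cosα_i.
Slice 1: Δl = 2.0/cos(-2.6°) = 2.002 m; N'_1 = 46·cos(-2.6°) − 10·2.002 = 25.9; c'Δl = 32.63; W sinα = -2.1
Slice 2: Δl = 2.8/cos13.2° = 2.876 m; N'_2 = 190·cos13.2° − 2·2.876 = 179.2; c'Δl = 46.88; W sinα = 43.4
Slice 3: Δl = 2.5/cos32.1° = 2.951 m; N'_3 = 124·cos32.1° − 20·2.951 = 46.0; c'Δl = 48.10; W sinα = 65.9
Slice 4: Δl = 1.3/cos48.5° = 1.962 m; N'_4 = 22·cos48.5° − 2·1.962 = 10.7; c'Δl = 31.98; W sinα = 16.5
Σc'Δl = 159.6 kN/m; ΣN' = 261.8 kN/m; ΣW sinα = 123.7 kN/m
Resisting = 159.6 + 261.8·tan29.5° = 159.6 + 148.1 = 307.7 kN/m
FS = 307.7 / 123.7 = 2.488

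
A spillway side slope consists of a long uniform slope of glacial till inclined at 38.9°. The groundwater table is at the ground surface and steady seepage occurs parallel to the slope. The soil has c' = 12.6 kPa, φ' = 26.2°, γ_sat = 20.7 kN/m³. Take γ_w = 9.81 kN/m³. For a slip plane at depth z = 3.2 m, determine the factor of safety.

With seepage parallel to the slope and the water table at the surface, the effective normal stress on the slip plane uses the buoyant unit weight γ' = γ_sat − γ_w while the driving shear stress uses γ_sat:
FS = [c' + γ' z cos²β tanφ'] / [γ_sat z sinβ cosβ]
γ' = 20.7 − 9.81 = 10.89 kN/m³
Numerator = 12.6 + 10.89·3.2·cos²38.9°·tan26.2° = 12.6 + 10.89·3.2·0.6057·0.4921 = 22.986 kPa
Denominator = 20.7·3.2·sin38.9°·cos38.9° = 20.7·3.2·0.6280·0.7782 = 32.372 kPa
FS = 22.986 / 32.372 = 0.710

FS = 0.71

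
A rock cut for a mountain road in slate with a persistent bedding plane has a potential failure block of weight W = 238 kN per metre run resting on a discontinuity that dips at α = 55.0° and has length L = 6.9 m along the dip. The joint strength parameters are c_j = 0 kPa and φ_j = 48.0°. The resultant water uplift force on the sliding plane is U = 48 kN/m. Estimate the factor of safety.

FS = 0.50

Resolving the block weight along and normal to the plane and applying the Mohr–Coulomb strength on the joint:
N' = W cosα − U = 238·cos55.0° − 48 = 88.5 kN/m
Driving force T = W sinα = 238·sin55.0° = 195.0 kN/m
Resisting force R = c_j·L + N'·tanφ_j = 0·6.9 + 88.5·tan48.0° = 0.0 + 98.3 = 98.3 kN/m
FS = R / T = 98.3 / 195.0 = 0.504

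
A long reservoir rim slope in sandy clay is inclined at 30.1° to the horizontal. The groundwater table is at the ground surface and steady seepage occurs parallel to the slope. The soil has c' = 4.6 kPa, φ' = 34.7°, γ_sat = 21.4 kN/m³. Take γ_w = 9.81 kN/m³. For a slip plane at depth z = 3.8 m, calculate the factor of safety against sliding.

FS = 0.78

With seepage parallel to the slope and the water table at the surface, the effective normal stress on the slip plane uses the buoyant unit weight γ' = γ_sat − γ_w while the driving shear stress uses γ_sat:
FS = [c' + γ' z cos²β tanφ'] / [γ_sat z sinβ cosβ]
γ' = 21.4 − 9.81 = 11.59 kN/m³
Numerator = 4.6 + 11.59·3.8·cos²30.1°·tan34.7° = 4.6 + 11.59·3.8·0.7485·0.6924 = 27.426 kPa
Denominator = 21.4·3.8·sin30.1°·cos30.1° = 21.4·3.8·0.5015·0.8652 = 35.283 kPa
FS = 27.426 / 35.283 = 0.777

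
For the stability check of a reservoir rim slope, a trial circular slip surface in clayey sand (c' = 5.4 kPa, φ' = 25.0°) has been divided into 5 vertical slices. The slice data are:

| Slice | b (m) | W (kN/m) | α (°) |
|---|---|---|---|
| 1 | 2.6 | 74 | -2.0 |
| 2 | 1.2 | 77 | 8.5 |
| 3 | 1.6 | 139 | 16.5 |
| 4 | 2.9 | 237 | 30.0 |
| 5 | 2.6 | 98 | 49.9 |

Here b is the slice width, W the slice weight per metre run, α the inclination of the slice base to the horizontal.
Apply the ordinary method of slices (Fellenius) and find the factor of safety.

Ordinary method of slices: FS = Σ[c'·Δl_i + (W_i cosα_i)·tanφ'] / Σ W_i sinα_i, with Δl_i = b_i / cosα_i.
Slice 1: Δl = 2.6/cos(-2.0°) = 2.602 m; N'_1 = 74·cos(-2.0°) = 74.0; c'Δl = 14.05; W sinα = -2.6
Slice 2: Δl = 1.2/cos8.5° = 1.213 m; N'_2 = 77·cos8.5° = 76.2; c'Δl = 6.55; W sinα = 11.4
Slice 3: Δl = 1.6/cos16.5° = 1.669 m; N'_3 = 139·cos16.5° = 133.3; c'Δl = 9.01; W sinα = 39.5
Slice 4: Δl = 2.9/cos30.0° = 3.349 m; N'_4 = 237·cos30.0° = 205.2; c'Δl = 18.08; W sinα = 118.5
Slice 5: Δl = 2.6/cos49.9° = 4.036 m; N'_5 = 98·cos49.9° = 63.1; c'Δl = 21.80; W sinα = 75.0
Σc'Δl = 69.5 kN/m; ΣN' = 551.8 kN/m; ΣW sinα = 241.7 kN/m
Resisting = 69.5 + 551.8·tan25.0° = 69.5 + 257.3 = 326.8 kN/m
FS = 326.8 / 241.7 = 1.352

FS = 1.35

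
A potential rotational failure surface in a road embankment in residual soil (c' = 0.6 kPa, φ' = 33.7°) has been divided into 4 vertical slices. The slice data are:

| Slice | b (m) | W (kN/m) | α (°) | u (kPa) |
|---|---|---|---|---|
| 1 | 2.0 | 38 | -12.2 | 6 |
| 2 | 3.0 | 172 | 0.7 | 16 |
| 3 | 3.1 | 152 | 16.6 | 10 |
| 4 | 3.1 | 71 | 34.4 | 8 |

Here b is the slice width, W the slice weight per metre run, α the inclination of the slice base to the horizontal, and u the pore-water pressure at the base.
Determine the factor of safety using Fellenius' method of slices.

Ordinary method of slices: FS = Σ[c'·Δl_i + (W_i cosα_i − u_i·Δl_i)·tanφ'] / Σ W_i sinα_i, with Δl_i = b_i / cosα_i.
Slice 1: Δl = 2.0/cos(-12.2°) = 2.046 m; N'_1 = 38·cos(-12.2°) − 6·2.046 = 24.9; c'Δl = 1.23; W sinα = -8.0
Slice 2: Δl = 3.0/cos0.7° = 3.000 m; N'_2 = 172·cos0.7° − 16·3.000 = 124.0; c'Δl = 1.80; W sinα = 2.1
Slice 3: Δl = 3.1/cos16.6° = 3.235 m; N'_3 = 152·cos16.6° − 10·3.235 = 113.3; c'Δl = 1.94; W sinα = 43.4
Slice 4: Δl = 3.1/cos34.4° = 3.757 m; N'_4 = 71·cos34.4° − 8·3.757 = 28.5; c'Δl = 2.25; W sinα = 40.1
Σc'Δl = 7.2 kN/m; ΣN' = 290.7 kN/m; ΣW sinα = 77.6 kN/m
Resisting = 7.2 + 290.7·tan33.7° = 7.2 + 193.9 = 201.1 kN/m
FS = 201.1 / 77.6 = 2.591

FS = 2.59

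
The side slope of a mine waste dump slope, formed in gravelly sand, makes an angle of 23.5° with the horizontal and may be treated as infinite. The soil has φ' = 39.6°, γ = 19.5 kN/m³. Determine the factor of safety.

FS = 1.90

For a dry cohesionless infinite slope the factor of safety is FS = tanφ' / tanβ.
FS = tan39.6° / tan23.5° = 0.8273 / 0.4348 = 1.903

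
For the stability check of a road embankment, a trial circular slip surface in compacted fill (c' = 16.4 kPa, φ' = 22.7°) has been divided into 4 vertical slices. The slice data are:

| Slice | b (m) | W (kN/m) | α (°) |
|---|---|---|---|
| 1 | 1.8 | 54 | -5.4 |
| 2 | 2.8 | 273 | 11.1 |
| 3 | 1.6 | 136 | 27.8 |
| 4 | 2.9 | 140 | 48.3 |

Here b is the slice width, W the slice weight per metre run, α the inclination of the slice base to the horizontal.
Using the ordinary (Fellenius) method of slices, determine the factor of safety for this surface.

FS = 1.86

Ordinary method of slices: FS = Σ[c'·Δl_i + (W_i cosα_i)·tanφ'] / Σ W_i sinα_i, with Δl_i = b_i / cosα_i.
Slice 1: Δl = 1.8/cos(-5.4°) = 1.808 m; N'_1 = 54·cos(-5.4°) = 53.8; c'Δl = 29.65; W sinα = -5.1
Slice 2: Δl = 2.8/cos11.1° = 2.853 m; N'_2 = 273·cos11.1° = 267.9; c'Δl = 46.80; W sinα = 52.6
Slice 3: Δl = 1.6/cos27.8° = 1.809 m; N'_3 = 136·cos27.8° = 120.3; c'Δl = 29.66; W sinα = 63.4
Slice 4: Δl = 2.9/cos48.3° = 4.359 m; N'_4 = 140·cos48.3° = 93.1; c'Δl = 71.49; W sinα = 104.5
Σc'Δl = 177.6 kN/m; ΣN' = 535.1 kN/m; ΣW sinα = 215.4 kN/m
Resisting = 177.6 + 535.1·tan22.7° = 177.6 + 223.8 = 401.4 kN/m
FS = 401.4 / 215.4 = 1.863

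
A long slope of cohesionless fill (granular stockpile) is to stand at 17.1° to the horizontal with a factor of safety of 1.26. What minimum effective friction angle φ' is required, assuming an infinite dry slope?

FS = tanφ'/tanβ ⇒ tanφ' = FS · tanβ = 1.26 · tan17.1° = 0.3876
φ' = arctan(0.3876) = 21.19°

φ' = 21.2°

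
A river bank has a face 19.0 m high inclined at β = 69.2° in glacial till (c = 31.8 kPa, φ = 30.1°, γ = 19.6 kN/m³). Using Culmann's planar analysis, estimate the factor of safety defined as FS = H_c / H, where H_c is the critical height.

H_c = (4c/γ) · sinβ cosφ / [1 − cos(β − φ)]
    = (4·31.8/19.6) · sin69.2°·cos30.1° / [1 − cos39.1°]
    = 6.490 · 0.8088 / 0.2240 = 23.44 m
FS = H_c / H = 23.44 / 19.0 = 1.234

FS = 1.23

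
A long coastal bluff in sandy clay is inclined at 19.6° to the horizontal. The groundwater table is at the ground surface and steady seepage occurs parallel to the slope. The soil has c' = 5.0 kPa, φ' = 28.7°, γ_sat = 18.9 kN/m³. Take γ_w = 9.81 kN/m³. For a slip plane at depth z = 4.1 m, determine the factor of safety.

With seepage parallel to the slope and the water table at the surface, the effective normal stress on the slip plane uses the buoyant unit weight γ' = γ_sat − γ_w while the driving shear stress uses γ_sat:
FS = [c' + γ' z cos²β tanφ'] / [γ_sat z sinβ cosβ]
γ' = 18.9 − 9.81 = 9.09 kN/m³
Numerator = 5.0 + 9.09·4.1·cos²19.6°·tan28.7° = 5.0 + 9.09·4.1·0.8875·0.5475 = 23.108 kPa
Denominator = 18.9·4.1·sin19.6°·cos19.6° = 18.9·4.1·0.3355·0.9421 = 24.488 kPa
FS = 23.108 / 24.488 = 0.944

FS = 0.94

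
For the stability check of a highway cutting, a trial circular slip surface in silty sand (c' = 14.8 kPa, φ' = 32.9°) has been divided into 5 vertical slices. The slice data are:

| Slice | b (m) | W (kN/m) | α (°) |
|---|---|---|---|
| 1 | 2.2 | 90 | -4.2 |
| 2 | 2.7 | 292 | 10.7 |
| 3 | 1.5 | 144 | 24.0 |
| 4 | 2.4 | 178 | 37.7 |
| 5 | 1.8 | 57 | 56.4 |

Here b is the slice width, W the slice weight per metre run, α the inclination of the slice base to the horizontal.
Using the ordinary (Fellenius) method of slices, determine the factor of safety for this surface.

FS = 2.40

Ordinary method of slices: FS = Σ[c'·Δl_i + (W_i cosα_i)·tanφ'] / Σ W_i sinα_i, with Δl_i = b_i / cosα_i.
Slice 1: Δl = 2.2/cos(-4.2°) = 2.206 m; N'_1 = 90·cos(-4.2°) = 89.8; c'Δl = 32.65; W sinα = -6.6
Slice 2: Δl = 2.7/cos10.7° = 2.748 m; N'_2 = 292·cos10.7° = 286.9; c'Δl = 40.67; W sinα = 54.2
Slice 3: Δl = 1.5/cos24.0° = 1.642 m; N'_3 = 144·cos24.0° = 131.6; c'Δl = 24.30; W sinα = 58.6
Slice 4: Δl = 2.4/cos37.7° = 3.033 m; N'_4 = 178·cos37.7° = 140.8; c'Δl = 44.89; W sinα = 108.9
Slice 5: Δl = 1.8/cos56.4° = 3.253 m; N'_5 = 57·cos56.4° = 31.5; c'Δl = 48.14; W sinα = 47.5
Σc'Δl = 190.6 kN/m; ΣN' = 680.6 kN/m; ΣW sinα = 262.5 kN/m
Resisting = 190.6 + 680.6·tan32.9° = 190.6 + 440.3 = 631.0 kN/m
FS = 631.0 / 262.5 = 2.403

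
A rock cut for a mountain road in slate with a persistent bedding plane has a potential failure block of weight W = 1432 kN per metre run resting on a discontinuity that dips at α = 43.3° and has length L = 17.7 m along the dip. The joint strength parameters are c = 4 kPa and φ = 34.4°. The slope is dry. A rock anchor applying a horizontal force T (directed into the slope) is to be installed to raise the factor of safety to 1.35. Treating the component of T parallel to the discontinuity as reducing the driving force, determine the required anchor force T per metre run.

T = 373 kN/m

Resolving forces along and normal to the sliding plane, with the horizontal anchor force T adding T·sinα to the effective normal force and T·cosα acting up the plane against the driving force:
FS = [cL + (W cosα + T sinα) tanφ] / [W sinα − T cosα]
Without the anchor: N' = 1042.2 kN/m, driving T_d = 982.1 kN/m, resisting R = 4·17.7 + 1042.2·tan34.4° = 784.4 kN/m, FS = 0.80.
Setting FS = 1.35 and solving for T:
1.35·(982.1 − T cos43.3°) = 784.4 + T sin43.3°·tan34.4°
T·(sin43.3°·tan34.4° + 1.35·cos43.3°) = 1.35·982.1 − 784.4
T·(0.6858·0.6847 + 1.35·0.7278) = 1325.8 − 784.4 = 541.4
T·1.4521 = 541.4
T = 372.9 kN/m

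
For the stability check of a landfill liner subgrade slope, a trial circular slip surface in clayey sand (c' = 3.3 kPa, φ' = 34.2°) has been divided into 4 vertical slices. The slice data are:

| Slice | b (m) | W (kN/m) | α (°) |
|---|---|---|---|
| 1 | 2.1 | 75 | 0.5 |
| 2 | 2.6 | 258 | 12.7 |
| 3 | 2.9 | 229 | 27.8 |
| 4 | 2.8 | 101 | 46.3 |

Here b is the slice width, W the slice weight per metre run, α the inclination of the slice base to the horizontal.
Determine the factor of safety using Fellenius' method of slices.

FS = 1.88

Ordinary method of slices: FS = Σ[c'·Δl_i + (W_i cosα_i)·tanφ'] / Σ W_i sinα_i, with Δl_i = b_i / cosα_i.
Slice 1: Δl = 2.1/cos0.5° = 2.100 m; N'_1 = 75·cos0.5° = 75.0; c'Δl = 6.93; W sinα = 0.7
Slice 2: Δl = 2.6/cos12.7° = 2.665 m; N'_2 = 258·cos12.7° = 251.7; c'Δl = 8.80; W sinα = 56.7
Slice 3: Δl = 2.9/cos27.8° = 3.278 m; N'_3 = 229·cos27.8° = 202.6; c'Δl = 10.82; W sinα = 106.8
Slice 4: Δl = 2.8/cos46.3° = 4.053 m; N'_4 = 101·cos46.3° = 69.8; c'Δl = 13.37; W sinα = 73.0
Σc'Δl = 39.9 kN/m; ΣN' = 599.0 kN/m; ΣW sinα = 237.2 kN/m
Resisting = 39.9 + 599.0·tan34.2° = 39.9 + 407.1 = 447.0 kN/m
FS = 447.0 / 237.2 = 1.885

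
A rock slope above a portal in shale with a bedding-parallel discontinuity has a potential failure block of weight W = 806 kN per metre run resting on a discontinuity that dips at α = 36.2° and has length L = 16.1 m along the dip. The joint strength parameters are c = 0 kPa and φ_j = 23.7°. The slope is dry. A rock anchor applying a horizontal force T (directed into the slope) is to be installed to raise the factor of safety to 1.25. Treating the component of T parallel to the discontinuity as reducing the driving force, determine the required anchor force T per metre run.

T = 244 kN/m

Resolving forces along and normal to the sliding plane, with the horizontal anchor force T adding T·sinα to the effective normal force and T·cosα acting up the plane against the driving force:
FS = [cL + (W cosα + T sinα) tanφ_j] / [W sinα − T cosα]
Without the anchor: N' = 650.4 kN/m, driving T_d = 476.0 kN/m, resisting R = 0·16.1 + 650.4·tan23.7° = 285.5 kN/m, FS = 0.60.
Setting FS = 1.25 and solving for T:
1.25·(476.0 − T cos36.2°) = 285.5 + T sin36.2°·tan23.7°
T·(sin36.2°·tan23.7° + 1.25·cos36.2°) = 1.25·476.0 − 285.5
T·(0.5906·0.4390 + 1.25·0.8070) = 595.0 − 285.5 = 309.5
T·1.2680 = 309.5
T = 244.1 kN/m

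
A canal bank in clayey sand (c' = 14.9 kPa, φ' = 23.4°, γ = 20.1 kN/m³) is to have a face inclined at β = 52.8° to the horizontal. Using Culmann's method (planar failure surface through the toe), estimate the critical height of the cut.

Culmann's analysis gives the critical failure plane at α_cr = (β + φ')/2 = (52.8 + 23.4)/2 = 38.1°, and the critical height
H_c = (4c'/γ) · sinβ cosφ' / [1 − cos(β − φ')]
    = (4·14.9/20.1) · sin52.8°·cos23.4° / [1 − cos(29.4°)]
    = 2.965 · 0.7965·0.9178 / [1 − 0.8712]
    = 2.965 · 0.7310 / 0.1288
    = 16.83 m

H_c = 16.83 m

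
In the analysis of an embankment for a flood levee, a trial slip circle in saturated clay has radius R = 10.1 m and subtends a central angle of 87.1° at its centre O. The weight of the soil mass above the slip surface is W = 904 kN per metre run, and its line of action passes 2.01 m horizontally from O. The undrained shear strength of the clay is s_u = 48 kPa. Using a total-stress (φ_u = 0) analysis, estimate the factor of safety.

Taking moments about the centre O, the resisting moment is provided by the undrained shear strength acting along the arc:
Arc length L_a = R·θ = 10.1·(87.1°·π/180) = 10.1·1.5202 = 15.35 m
M_R = s_u·L_a·R = 48·15.35·10.1 = 7443.5 kN·m/m
M_D = W·d = 904·2.01 = 1817.0 kN·m/m
FS = M_R / M_D = 7443.5 / 1817.0 = 4.097

FS = 4.10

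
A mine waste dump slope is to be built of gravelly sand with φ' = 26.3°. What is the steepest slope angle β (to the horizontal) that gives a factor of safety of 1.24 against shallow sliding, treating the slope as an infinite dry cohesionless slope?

For an infinite dry cohesionless slope FS = tanφ'/tanβ, so tanβ = tanφ' / FS.
tanβ = tan26.3° / 1.24 = 0.4942 / 1.24 = 0.3986
β = arctan(0.3986) = 21.73°

β = 21.7°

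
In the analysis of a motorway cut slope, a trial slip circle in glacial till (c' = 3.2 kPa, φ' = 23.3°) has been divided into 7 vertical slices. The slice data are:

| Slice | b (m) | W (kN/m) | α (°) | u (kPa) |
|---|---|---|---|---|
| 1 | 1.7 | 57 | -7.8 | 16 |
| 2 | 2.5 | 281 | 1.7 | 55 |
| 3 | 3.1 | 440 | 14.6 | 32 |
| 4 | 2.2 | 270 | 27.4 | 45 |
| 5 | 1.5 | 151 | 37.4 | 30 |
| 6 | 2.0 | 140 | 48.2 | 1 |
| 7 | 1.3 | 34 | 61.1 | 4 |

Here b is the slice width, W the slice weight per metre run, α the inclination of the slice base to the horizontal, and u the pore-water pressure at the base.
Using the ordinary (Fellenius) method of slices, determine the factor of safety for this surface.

Ordinary method of slices: FS = Σ[c'·Δl_i + (W_i cosα_i − u_i·Δl_i)·tanφ'] / Σ W_i sinα_i, with Δl_i = b_i / cosα_i.
Slice 1: Δl = 1.7/cos(-7.8°) = 1.716 m; N'_1 = 57·cos(-7.8°) − 16·1.716 = 29.0; c'Δl = 5.49; W sinα = -7.7
Slice 2: Δl = 2.5/cos1.7° = 2.501 m; N'_2 = 281·cos1.7° − 55·2.501 = 143.3; c'Δl = 8.00; W sinα = 8.3
Slice 3: Δl = 3.1/cos14.6° = 3.203 m; N'_3 = 440·cos14.6° − 32·3.203 = 323.3; c'Δl = 10.25; W sinα = 110.9
Slice 4: Δl = 2.2/cos27.4° = 2.478 m; N'_4 = 270·cos27.4° − 45·2.478 = 128.2; c'Δl = 7.93; W sinα = 124.3
Slice 5: Δl = 1.5/cos37.4° = 1.888 m; N'_5 = 151·cos37.4° − 30·1.888 = 63.3; c'Δl = 6.04; W sinα = 91.7
Slice 6: Δl = 2.0/cos48.2° = 3.001 m; N'_6 = 140·cos48.2° − 1·3.001 = 90.3; c'Δl = 9.60; W sinα = 104.4
Slice 7: Δl = 1.3/cos61.1° = 2.690 m; N'_7 = 34·cos61.1° − 4·2.690 = 5.7; c'Δl = 8.61; W sinα = 29.8
Σc'Δl = 55.9 kN/m; ΣN' = 783.1 kN/m; ΣW sinα = 461.6 kN/m
Resisting = 55.9 + 783.1·tan23.3° = 55.9 + 337.3 = 393.2 kN/m
FS = 393.2 / 461.6 = 0.852

FS = 0.85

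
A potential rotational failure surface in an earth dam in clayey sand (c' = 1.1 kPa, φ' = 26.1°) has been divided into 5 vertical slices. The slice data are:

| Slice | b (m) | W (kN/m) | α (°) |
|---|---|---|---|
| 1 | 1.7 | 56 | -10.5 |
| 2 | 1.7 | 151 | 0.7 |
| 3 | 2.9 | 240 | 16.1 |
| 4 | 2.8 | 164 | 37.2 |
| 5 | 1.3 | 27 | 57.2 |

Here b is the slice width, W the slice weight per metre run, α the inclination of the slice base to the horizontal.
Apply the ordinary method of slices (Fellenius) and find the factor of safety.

Ordinary method of slices: FS = Σ[c'·Δl_i + (W_i cosα_i)·tanφ'] / Σ W_i sinα_i, with Δl_i = b_i / cosα_i.
Slice 1: Δl = 1.7/cos(-10.5°) = 1.729 m; N'_1 = 56·cos(-10.5°) = 55.1; c'Δl = 1.90; W sinα = -10.2
Slice 2: Δl = 1.7/cos0.7° = 1.700 m; N'_2 = 151·cos0.7° = 151.0; c'Δl = 1.87; W sinα = 1.8
Slice 3: Δl = 2.9/cos16.1° = 3.018 m; N'_3 = 240·cos16.1° = 230.6; c'Δl = 3.32; W sinα = 66.6
Slice 4: Δl = 2.8/cos37.2° = 3.515 m; N'_4 = 164·cos37.2° = 130.6; c'Δl = 3.87; W sinα = 99.2
Slice 5: Δl = 1.3/cos57.2° = 2.400 m; N'_5 = 27·cos57.2° = 14.6; c'Δl = 2.64; W sinα = 22.7
Σc'Δl = 13.6 kN/m; ΣN' = 581.9 kN/m; ΣW sinα = 180.0 kN/m
Resisting = 13.6 + 581.9·tan26.1° = 13.6 + 285.1 = 298.7 kN/m
FS = 298.7 / 180.0 = 1.659

FS = 1.66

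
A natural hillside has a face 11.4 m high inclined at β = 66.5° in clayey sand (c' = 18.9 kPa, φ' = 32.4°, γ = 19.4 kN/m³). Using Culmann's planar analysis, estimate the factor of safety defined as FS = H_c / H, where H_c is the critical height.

H_c = (4c'/γ) · sinβ cosφ' / [1 − cos(β − φ')]
    = (4·18.9/19.4) · sin66.5°·cos32.4° / [1 − cos34.1°]
    = 3.897 · 0.7743 / 0.1719 = 17.55 m
FS = H_c / H = 17.55 / 11.4 = 1.539

FS = 1.54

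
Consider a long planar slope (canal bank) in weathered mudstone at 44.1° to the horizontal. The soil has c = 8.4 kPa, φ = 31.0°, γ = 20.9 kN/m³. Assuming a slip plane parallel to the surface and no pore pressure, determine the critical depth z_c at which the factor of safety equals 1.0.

z_c = 2.12 m

Setting FS = 1.00 in FS = [c + γz cos²β tanφ] / [γz sinβ cosβ] and solving for z:
z = c / [γ cosβ (FS·sinβ − cosβ·tanφ)]
  = 8.4 / [20.9·cos44.1°·(1.00·sin44.1° − cos44.1°·tan31.0°)]
  = 8.4 / [20.9·0.7181·(1.00·0.6959 − 0.7181·0.6009)]
  = 8.4 / 3.9686 = 2.117 m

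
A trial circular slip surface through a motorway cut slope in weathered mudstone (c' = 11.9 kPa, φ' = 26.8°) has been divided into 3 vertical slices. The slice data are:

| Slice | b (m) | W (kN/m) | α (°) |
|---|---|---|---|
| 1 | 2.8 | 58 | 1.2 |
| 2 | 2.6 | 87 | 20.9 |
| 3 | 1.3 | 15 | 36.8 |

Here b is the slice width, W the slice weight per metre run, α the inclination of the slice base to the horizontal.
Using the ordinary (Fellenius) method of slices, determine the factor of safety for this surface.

FS = 3.93

Ordinary method of slices: FS = Σ[c'·Δl_i + (W_i cosα_i)·tanφ'] / Σ W_i sinα_i, with Δl_i = b_i / cosα_i.
Slice 1: Δl = 2.8/cos1.2° = 2.801 m; N'_1 = 58·cos1.2° = 58.0; c'Δl = 33.33; W sinα = 1.2
Slice 2: Δl = 2.6/cos20.9° = 2.783 m; N'_2 = 87·cos20.9° = 81.3; c'Δl = 33.12; W sinα = 31.0
Slice 3: Δl = 1.3/cos36.8° = 1.624 m; N'_3 = 15·cos36.8° = 12.0; c'Δl = 19.32; W sinα = 9.0
Σc'Δl = 85.8 kN/m; ΣN' = 151.3 kN/m; ΣW sinα = 41.2 kN/m
Resisting = 85.8 + 151.3·tan26.8° = 85.8 + 76.4 = 162.2 kN/m
FS = 162.2 / 41.2 = 3.933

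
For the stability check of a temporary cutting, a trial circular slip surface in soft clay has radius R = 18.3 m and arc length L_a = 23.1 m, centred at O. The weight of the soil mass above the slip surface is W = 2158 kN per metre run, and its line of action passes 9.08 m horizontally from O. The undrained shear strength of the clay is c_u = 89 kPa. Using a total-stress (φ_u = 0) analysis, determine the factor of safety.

Taking moments about the centre O, the resisting moment is provided by the undrained shear strength acting along the arc:
M_R = c_u·L_a·R = 89·23.10·18.3 = 37623.0 kN·m/m
M_D = W·d = 2158·9.08 = 19594.6 kN·m/m
FS = M_R / M_D = 37623.0 / 19594.6 = 1.920

FS = 1.92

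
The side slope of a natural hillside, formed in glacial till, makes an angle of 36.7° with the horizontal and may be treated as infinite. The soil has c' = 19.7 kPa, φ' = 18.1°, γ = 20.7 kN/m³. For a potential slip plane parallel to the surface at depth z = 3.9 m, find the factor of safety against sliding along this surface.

For an infinite slope with a slip plane parallel to the surface (no pore pressure): FS = [c' + γz cos²β tanφ'] / [γz sinβ cosβ].
γz = 20.7·3.9 = 80.73 kN/m²
Numerator = 19.7 + 80.73·cos²36.7°·tan18.1° = 19.7 + 80.73·0.6428·0.3269 = 36.662 kPa
Denominator = 80.73·sin36.7°·cos36.7° = 80.73·0.5976·0.8018 = 38.683 kPa
FS = 36.662 / 38.683 = 0.948

FS = 0.95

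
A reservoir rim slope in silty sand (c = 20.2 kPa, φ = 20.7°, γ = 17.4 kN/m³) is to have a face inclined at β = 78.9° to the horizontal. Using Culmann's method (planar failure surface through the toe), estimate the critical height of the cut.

H_c = 9.01 m

Culmann's analysis gives the critical failure plane at α_cr = (β + φ)/2 = (78.9 + 20.7)/2 = 49.8°, and the critical height
H_c = (4c/γ) · sinβ cosφ / [1 − cos(β − φ)]
    = (4·20.2/17.4) · sin78.9°·cos20.7° / [1 − cos(58.2°)]
    = 4.644 · 0.9813·0.9354 / [1 − 0.5270]
    = 4.644 · 0.9179 / 0.4730
    = 9.01 m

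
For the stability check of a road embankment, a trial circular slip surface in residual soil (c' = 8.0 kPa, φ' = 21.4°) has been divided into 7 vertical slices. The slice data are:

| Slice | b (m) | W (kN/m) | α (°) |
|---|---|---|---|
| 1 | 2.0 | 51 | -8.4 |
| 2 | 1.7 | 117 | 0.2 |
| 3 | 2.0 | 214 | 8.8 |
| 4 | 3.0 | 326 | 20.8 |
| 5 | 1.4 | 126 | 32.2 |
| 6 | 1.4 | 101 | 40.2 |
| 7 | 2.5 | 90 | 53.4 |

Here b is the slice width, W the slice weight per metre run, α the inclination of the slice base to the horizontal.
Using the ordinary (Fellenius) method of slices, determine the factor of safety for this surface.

Ordinary method of slices: FS = Σ[c'·Δl_i + (W_i cosα_i)·tanφ'] / Σ W_i sinα_i, with Δl_i = b_i / cosα_i.
Slice 1: Δl = 2.0/cos(-8.4°) = 2.022 m; N'_1 = 51·cos(-8.4°) = 50.5; c'Δl = 16.17; W sinα = -7.5
Slice 2: Δl = 1.7/cos0.2° = 1.700 m; N'_2 = 117·cos0.2° = 117.0; c'Δl = 13.60; W sinα = 0.4
Slice 3: Δl = 2.0/cos8.8° = 2.024 m; N'_3 = 214·cos8.8° = 211.5; c'Δl = 16.19; W sinα = 32.7
Slice 4: Δl = 3.0/cos20.8° = 3.209 m; N'_4 = 326·cos20.8° = 304.8; c'Δl = 25.67; W sinα = 115.8
Slice 5: Δl = 1.4/cos32.2° = 1.654 m; N'_5 = 126·cos32.2° = 106.6; c'Δl = 13.24; W sinα = 67.1
Slice 6: Δl = 1.4/cos40.2° = 1.833 m; N'_6 = 101·cos40.2° = 77.1; c'Δl = 14.66; W sinα = 65.2
Slice 7: Δl = 2.5/cos53.4° = 4.193 m; N'_7 = 90·cos53.4° = 53.7; c'Δl = 33.54; W sinα = 72.3
Σc'Δl = 133.1 kN/m; ΣN' = 921.1 kN/m; ΣW sinα = 346.0 kN/m
Resisting = 133.1 + 921.1·tan21.4° = 133.1 + 361.0 = 494.1 kN/m
FS = 494.1 / 346.0 = 1.428

FS = 1.43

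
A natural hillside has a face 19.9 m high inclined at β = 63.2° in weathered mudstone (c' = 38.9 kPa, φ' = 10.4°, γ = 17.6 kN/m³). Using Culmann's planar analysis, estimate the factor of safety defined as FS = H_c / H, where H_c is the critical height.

H_c = (4c'/γ) · sinβ cosφ' / [1 − cos(β − φ')]
    = (4·38.9/17.6) · sin63.2°·cos10.4° / [1 − cos52.8°]
    = 8.841 · 0.8779 / 0.3954 = 19.63 m
FS = H_c / H = 19.63 / 19.9 = 0.986

FS = 0.99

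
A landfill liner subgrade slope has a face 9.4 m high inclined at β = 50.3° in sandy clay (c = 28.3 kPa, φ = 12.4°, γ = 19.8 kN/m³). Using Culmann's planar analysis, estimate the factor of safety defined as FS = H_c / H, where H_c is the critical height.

FS = 2.17

H_c = (4c/γ) · sinβ cosφ / [1 − cos(β − φ)]
    = (4·28.3/19.8) · sin50.3°·cos12.4° / [1 − cos37.9°]
    = 5.717 · 0.7515 / 0.2109 = 20.37 m
FS = H_c / H = 20.37 / 9.4 = 2.167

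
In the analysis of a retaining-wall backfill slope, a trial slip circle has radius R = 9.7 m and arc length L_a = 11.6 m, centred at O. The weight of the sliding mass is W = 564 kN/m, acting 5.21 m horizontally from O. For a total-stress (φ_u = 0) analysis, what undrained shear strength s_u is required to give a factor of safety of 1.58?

FS = s_u·L_a·R / (W·d), so s_u = FS·W·d / (L_a·R).
s_u = 1.58·564·5.21 / (11.60·9.7) = 4642.7 / 112.52 = 41.26 kPa

s_u = 41.3 kPa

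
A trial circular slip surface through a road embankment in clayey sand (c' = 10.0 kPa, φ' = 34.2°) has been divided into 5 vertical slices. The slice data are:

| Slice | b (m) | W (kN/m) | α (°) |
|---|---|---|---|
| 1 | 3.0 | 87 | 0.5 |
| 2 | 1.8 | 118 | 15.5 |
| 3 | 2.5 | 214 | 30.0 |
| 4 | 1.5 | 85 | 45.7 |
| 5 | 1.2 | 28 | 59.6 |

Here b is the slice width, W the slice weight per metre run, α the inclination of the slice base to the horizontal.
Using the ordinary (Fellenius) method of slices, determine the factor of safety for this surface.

Ordinary method of slices: FS = Σ[c'·Δl_i + (W_i cosα_i)·tanφ'] / Σ W_i sinα_i, with Δl_i = b_i / cosα_i.
Slice 1: Δl = 3.0/cos0.5° = 3.000 m; N'_1 = 87·cos0.5° = 87.0; c'Δl = 30.00; W sinα = 0.8
Slice 2: Δl = 1.8/cos15.5° = 1.868 m; N'_2 = 118·cos15.5° = 113.7; c'Δl = 18.68; W sinα = 31.5
Slice 3: Δl = 2.5/cos30.0° = 2.887 m; N'_3 = 214·cos30.0° = 185.3; c'Δl = 28.87; W sinα = 107.0
Slice 4: Δl = 1.5/cos45.7° = 2.148 m; N'_4 = 85·cos45.7° = 59.4; c'Δl = 21.48; W sinα = 60.8
Slice 5: Δl = 1.2/cos59.6° = 2.371 m; N'_5 = 28·cos59.6° = 14.2; c'Δl = 23.71; W sinα = 24.2
Σc'Δl = 122.7 kN/m; ΣN' = 459.6 kN/m; ΣW sinα = 224.3 kN/m
Resisting = 122.7 + 459.6·tan34.2° = 122.7 + 312.3 = 435.1 kN/m
FS = 435.1 / 224.3 = 1.940

FS = 1.94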